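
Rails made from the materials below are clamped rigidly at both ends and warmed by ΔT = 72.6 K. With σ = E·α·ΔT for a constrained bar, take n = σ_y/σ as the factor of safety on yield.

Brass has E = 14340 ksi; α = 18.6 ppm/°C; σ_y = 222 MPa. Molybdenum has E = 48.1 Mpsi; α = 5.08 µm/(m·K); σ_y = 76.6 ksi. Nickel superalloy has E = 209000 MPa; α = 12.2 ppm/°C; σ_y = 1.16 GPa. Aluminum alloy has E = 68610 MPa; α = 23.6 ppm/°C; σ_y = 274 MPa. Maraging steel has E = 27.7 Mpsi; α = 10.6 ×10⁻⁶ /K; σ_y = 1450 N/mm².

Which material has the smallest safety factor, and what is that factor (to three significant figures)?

brass, n = 1.66

Converting E to GPa, α to ×10⁻⁶/K, σ_y to MPa, then σ and n for each:
  brass: E = 98.87, α = 18.6, σ_y = 222.0 → σ = 134 MPa, n = 1.66
  molybdenum: E = 331.6, α = 5.08, σ_y = 528.1 → σ = 122 MPa, n = 4.32
  nickel superalloy: E = 209.0, α = 12.2, σ_y = 1160 → σ = 185 MPa, n = 6.27
  aluminum alloy: E = 68.61, α = 23.6, σ_y = 274.0 → σ = 118 MPa, n = 2.33
  maraging steel: E = 191.0, α = 10.6, σ_y = 1450 → σ = 147 MPa, n = 9.87
Smallest n: brass with n = 1.66.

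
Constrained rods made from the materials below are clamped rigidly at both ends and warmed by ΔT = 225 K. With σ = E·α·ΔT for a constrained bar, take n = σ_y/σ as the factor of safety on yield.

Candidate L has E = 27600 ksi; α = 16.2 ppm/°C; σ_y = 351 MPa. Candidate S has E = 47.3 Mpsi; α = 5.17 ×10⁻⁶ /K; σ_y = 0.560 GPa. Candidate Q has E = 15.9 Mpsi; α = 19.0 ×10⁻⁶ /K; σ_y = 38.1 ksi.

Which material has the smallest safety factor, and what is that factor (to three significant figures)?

candidate L, n = 0.506

Per material, after unit conversion:
  candidate L: E = 190.3, α = 16.2, σ_y = 351.0 → σ = 694 MPa, n = 0.506
  candidate S: E = 326.1, α = 5.17, σ_y = 560.0 → σ = 379 MPa, n = 1.48
  candidate Q: E = 109.6, α = 19.0, σ_y = 262.7 → σ = 469 MPa, n = 0.561
Candidate L has the lowest safety factor, n = 0.506.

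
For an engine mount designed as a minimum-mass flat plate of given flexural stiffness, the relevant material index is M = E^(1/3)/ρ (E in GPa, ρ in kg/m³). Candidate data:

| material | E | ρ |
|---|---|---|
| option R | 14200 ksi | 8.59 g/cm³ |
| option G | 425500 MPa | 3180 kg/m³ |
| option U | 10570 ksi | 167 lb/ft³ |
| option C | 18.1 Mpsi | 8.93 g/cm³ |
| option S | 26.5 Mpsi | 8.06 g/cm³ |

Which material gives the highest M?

Convert each candidate to consistent units, then evaluate M:
  option R: E = 97.91 GPa, ρ = 8590 kg/m³
  option G: E = 425.5 GPa, ρ = 3180 kg/m³
  option U: E = 72.88 GPa, ρ = 2675 kg/m³
  option C: E = 124.8 GPa, ρ = 8930 kg/m³
  option S: E = 182.7 GPa, ρ = 8060 kg/m³
  option G: M = 2.37×10⁻³
  option U: M = 1.56×10⁻³
  option S: M = 0.704×10⁻³
  option C: M = 0.560×10⁻³
  option R: M = 0.537×10⁻³
Option G has the largest M.

option G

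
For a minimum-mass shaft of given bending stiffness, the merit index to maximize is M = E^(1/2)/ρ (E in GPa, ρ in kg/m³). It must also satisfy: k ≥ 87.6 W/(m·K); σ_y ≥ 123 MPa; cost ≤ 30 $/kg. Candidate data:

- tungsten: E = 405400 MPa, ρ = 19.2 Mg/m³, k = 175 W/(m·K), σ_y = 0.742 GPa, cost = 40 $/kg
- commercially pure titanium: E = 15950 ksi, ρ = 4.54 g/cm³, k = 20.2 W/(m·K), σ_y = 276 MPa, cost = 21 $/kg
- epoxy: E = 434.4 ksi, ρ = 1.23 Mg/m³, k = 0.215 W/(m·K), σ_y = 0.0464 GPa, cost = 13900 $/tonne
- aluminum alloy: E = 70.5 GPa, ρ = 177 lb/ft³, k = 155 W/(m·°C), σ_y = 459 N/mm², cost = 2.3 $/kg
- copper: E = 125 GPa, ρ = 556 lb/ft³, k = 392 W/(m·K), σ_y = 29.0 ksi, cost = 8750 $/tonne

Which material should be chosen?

Screen on constraints: k ≥ 87.6 W/(m·K); σ_y ≥ 123 MPa; cost ≤ 30 $/kg. Survivors: aluminum alloy, copper.
Convert each candidate to consistent units, then evaluate M:
  aluminum alloy: E = 70.50 GPa, ρ = 2835 kg/m³
  copper: E = 125.0 GPa, ρ = 8906 kg/m³
  aluminum alloy: M = 2.96×10⁻³
  copper: M = 1.26×10⁻³
The maximum is for aluminum alloy.

aluminum alloy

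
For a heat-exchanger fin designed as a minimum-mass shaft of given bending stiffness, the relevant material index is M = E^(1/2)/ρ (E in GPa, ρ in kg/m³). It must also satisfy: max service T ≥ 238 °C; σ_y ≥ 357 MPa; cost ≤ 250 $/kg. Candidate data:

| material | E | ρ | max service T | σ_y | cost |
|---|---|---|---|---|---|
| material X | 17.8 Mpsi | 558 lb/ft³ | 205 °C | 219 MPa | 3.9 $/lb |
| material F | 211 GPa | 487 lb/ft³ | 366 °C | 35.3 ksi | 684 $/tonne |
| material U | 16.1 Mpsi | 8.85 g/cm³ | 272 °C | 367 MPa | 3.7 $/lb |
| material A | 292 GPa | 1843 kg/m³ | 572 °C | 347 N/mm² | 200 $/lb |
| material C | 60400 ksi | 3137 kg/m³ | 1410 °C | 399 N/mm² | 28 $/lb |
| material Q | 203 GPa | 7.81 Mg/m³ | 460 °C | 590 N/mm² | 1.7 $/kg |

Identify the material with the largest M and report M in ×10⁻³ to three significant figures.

Screen on constraints: max service T ≥ 238 °C; σ_y ≥ 357 MPa; cost ≤ 250 $/kg. Survivors: material U, material C, material Q.
Putting every candidate on a common basis:
  material U: E = 111.0 GPa, ρ = 8850 kg/m³
  material C: E = 416.4 GPa, ρ = 3137 kg/m³
  material Q: E = 203.0 GPa, ρ = 7810 kg/m³
  material C: M = 6.51×10⁻³
  material Q: M = 1.82×10⁻³
  material U: M = 1.19×10⁻³
Material C ranks first.

material C, M = 6.51×10⁻³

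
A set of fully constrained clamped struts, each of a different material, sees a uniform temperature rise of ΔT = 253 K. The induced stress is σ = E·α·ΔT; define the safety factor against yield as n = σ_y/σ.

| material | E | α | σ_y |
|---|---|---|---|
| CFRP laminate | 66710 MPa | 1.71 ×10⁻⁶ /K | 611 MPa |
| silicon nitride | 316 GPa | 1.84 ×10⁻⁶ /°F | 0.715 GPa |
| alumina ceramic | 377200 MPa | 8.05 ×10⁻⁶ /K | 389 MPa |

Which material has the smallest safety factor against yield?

alumina ceramic

Per material, after unit conversion:
  CFRP laminate: E = 66.71, α = 1.71, σ_y = 611.0 → σ = 28.9 MPa, n = 21.2
  silicon nitride: E = 316.0, α = 3.31, σ_y = 715.0 → σ = 265 MPa, n = 2.70
  alumina ceramic: E = 377.2, α = 8.05, σ_y = 389.0 → σ = 768 MPa, n = 0.506
The minimum is alumina ceramic at n = 0.506.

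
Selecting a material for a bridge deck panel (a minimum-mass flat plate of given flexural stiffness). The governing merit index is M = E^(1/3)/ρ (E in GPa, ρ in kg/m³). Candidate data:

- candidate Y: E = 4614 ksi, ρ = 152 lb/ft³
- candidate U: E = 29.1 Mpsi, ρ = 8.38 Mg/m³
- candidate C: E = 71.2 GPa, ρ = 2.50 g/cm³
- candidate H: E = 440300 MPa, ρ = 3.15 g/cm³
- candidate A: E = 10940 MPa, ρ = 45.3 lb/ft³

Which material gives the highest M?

candidate A

Convert each candidate to consistent units, then evaluate M:
  candidate Y: E = 31.81 GPa, ρ = 2435 kg/m³
  candidate U: E = 200.6 GPa, ρ = 8380 kg/m³
  candidate C: E = 71.20 GPa, ρ = 2500 kg/m³
  candidate H: E = 440.3 GPa, ρ = 3150 kg/m³
  candidate A: E = 10.94 GPa, ρ = 725.6 kg/m³
  candidate A: M = 3.06×10⁻³
  candidate H: M = 2.42×10⁻³
  candidate C: M = 1.66×10⁻³
  candidate Y: M = 1.30×10⁻³
  candidate U: M = 0.699×10⁻³
Candidate A has the largest M.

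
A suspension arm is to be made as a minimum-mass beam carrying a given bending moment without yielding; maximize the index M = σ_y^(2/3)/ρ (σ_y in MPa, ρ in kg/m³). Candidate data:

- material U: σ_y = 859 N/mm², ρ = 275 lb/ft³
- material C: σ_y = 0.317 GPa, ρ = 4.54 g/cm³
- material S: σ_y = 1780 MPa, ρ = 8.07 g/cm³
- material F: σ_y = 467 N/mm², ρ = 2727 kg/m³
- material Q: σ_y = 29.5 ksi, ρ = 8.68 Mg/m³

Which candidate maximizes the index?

material F

In SI units:
  material U: σ_y = 859.0 MPa, ρ = 4405 kg/m³
  material C: σ_y = 317.0 MPa, ρ = 4540 kg/m³
  material S: σ_y = 1780 MPa, ρ = 8070 kg/m³
  material F: σ_y = 467.0 MPa, ρ = 2727 kg/m³
  material Q: σ_y = 203.4 MPa, ρ = 8680 kg/m³
  material F: M = 22.1×10⁻³
  material U: M = 20.5×10⁻³
  material S: M = 18.2×10⁻³
  material C: M = 10.2×10⁻³
  material Q: M = 3.98×10⁻³
Material F has the largest M.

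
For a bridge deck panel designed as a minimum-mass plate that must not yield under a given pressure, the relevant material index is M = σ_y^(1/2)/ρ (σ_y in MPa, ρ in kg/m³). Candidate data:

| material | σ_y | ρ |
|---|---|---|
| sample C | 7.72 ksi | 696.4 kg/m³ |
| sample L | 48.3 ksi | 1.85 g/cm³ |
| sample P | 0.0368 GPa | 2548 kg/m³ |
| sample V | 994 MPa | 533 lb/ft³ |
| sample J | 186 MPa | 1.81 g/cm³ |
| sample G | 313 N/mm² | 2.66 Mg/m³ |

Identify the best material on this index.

sample C

Normalizing units and computing the index:
  sample C: σ_y = 53.23 MPa, ρ = 696.4 kg/m³
  sample L: σ_y = 333.0 MPa, ρ = 1850 kg/m³
  sample P: σ_y = 36.80 MPa, ρ = 2548 kg/m³
  sample V: σ_y = 994.0 MPa, ρ = 8538 kg/m³
  sample J: σ_y = 186.0 MPa, ρ = 1810 kg/m³
  sample G: σ_y = 313.0 MPa, ρ = 2660 kg/m³
  sample C: M = 10.5×10⁻³
  sample L: M = 9.86×10⁻³
  sample J: M = 7.53×10⁻³
  sample G: M = 6.65×10⁻³
  sample V: M = 3.69×10⁻³
  sample P: M = 2.38×10⁻³
Sample C ranks first.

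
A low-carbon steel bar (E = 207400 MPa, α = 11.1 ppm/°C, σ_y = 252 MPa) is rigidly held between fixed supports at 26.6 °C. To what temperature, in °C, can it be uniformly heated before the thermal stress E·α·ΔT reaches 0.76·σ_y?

110 °C

E = 207400 MPa = 207.4 GPa.
E·α·ΔT = 191.5 MPa ⇒ ΔT = 191.5 / (207.4×10³ × 11.1×10⁻⁶) = 83.19 K.
T = 26.6 + 83.19 = 109.8 °C.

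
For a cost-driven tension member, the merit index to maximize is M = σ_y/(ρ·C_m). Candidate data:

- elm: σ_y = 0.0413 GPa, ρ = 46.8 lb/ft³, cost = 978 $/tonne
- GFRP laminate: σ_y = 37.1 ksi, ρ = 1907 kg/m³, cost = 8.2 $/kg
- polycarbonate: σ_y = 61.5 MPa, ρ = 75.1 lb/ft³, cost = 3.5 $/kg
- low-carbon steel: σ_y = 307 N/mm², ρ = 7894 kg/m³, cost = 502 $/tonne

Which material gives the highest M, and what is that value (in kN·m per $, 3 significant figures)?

low-carbon steel, M = 77.5 kN·m per $

Normalizing units and computing the index:
  elm: σ_y = 41.30 MPa, ρ = 749.7 kg/m³, cost = 0.9780 $/kg
  GFRP laminate: σ_y = 255.8 MPa, ρ = 1907 kg/m³, cost = 8.200 $/kg
  polycarbonate: σ_y = 61.50 MPa, ρ = 1203 kg/m³, cost = 3.500 $/kg
  low-carbon steel: σ_y = 307.0 MPa, ρ = 7894 kg/m³, cost = 0.5020 $/kg
  low-carbon steel: M = 77.5 kN·m per $
  elm: M = 56.3 kN·m per $
  GFRP laminate: M = 16.4 kN·m per $
  polycarbonate: M = 14.6 kN·m per $
Low-carbon steel ranks first.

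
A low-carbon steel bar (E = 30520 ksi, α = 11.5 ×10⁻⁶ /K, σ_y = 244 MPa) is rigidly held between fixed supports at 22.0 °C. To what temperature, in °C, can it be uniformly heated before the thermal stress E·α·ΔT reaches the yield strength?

E = 30520 ksi = 210.4 GPa.
E·α·ΔT = 244.0 MPa ⇒ ΔT = 244.0 / (210.4×10³ × 11.5×10⁻⁶) = 100.8 K.
T = 22.0 + 100.8 = 122.8 °C.

123 °C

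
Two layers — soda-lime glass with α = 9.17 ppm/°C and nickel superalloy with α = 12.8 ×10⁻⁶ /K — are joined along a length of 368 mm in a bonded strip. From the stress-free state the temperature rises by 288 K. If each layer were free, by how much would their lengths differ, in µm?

Δα = |9.17 − 12.8|×10⁻⁶/K = 3.63×10⁻⁶/K.
ΔL_mismatch = Δα·L·ΔT = 3.63×10⁻⁶ × 368.0 mm × 288.0 K = 385 µm.

385 µm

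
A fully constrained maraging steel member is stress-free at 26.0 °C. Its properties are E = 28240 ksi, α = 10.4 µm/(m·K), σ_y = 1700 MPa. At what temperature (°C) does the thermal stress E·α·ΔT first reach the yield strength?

E = 28240 ksi = 194.7 GPa.
E·α·ΔT = 1700 MPa ⇒ ΔT = 1700 / (194.7×10³ × 10.4×10⁻⁶) = 839.5 K.
T = 26.0 + 839.5 = 865.5 °C.

866 °C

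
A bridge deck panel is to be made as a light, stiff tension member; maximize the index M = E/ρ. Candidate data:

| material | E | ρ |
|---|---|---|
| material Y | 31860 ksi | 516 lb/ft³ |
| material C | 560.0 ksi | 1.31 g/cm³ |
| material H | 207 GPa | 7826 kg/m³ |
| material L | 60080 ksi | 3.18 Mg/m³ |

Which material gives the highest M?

material L

Normalizing units and computing the index:
  material Y: E = 219.7 GPa, ρ = 8266 kg/m³
  material C: E = 3.861 GPa, ρ = 1310 kg/m³
  material H: E = 207.0 GPa, ρ = 7826 kg/m³
  material L: E = 414.2 GPa, ρ = 3180 kg/m³
  material L: M = 130 MN·m/kg
  material Y: M = 26.6 MN·m/kg
  material H: M = 26.5 MN·m/kg
  material C: M = 2.95 MN·m/kg
Highest index: material L.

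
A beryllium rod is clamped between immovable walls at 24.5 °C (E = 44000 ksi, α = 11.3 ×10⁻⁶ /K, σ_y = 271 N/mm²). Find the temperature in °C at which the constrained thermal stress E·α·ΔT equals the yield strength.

104 °C

E = 44000 ksi = 303.4 GPa.
σ_y = 271 N/mm² = 271.0 MPa.
E·α·ΔT = 271.0 MPa ⇒ ΔT = 271.0 / (303.4×10³ × 11.3×10⁻⁶) = 79.05 K.
T = 24.5 + 79.05 = 103.6 °C.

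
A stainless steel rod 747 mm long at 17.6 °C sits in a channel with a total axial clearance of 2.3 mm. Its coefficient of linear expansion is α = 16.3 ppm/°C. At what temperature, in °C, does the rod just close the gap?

α·L₀·ΔT = 2.3 mm ⇒ ΔT = 2.3 / (16.3×10⁻⁶ × 747.0) = 188.9 K.
T = 17.6 + 188.9 = 206.5 °C.

206 °C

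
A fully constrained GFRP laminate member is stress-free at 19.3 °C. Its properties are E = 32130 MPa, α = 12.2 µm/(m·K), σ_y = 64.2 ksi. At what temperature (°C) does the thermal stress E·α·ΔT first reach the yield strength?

E = 32130 MPa = 32.13 GPa.
σ_y = 64.2 ksi = 442.6 MPa.
E·α·ΔT = 442.6 MPa ⇒ ΔT = 442.6 / (32.13×10³ × 12.2×10⁻⁶) = 1129 K.
T = 19.3 + 1129 = 1149 °C.

1150 °C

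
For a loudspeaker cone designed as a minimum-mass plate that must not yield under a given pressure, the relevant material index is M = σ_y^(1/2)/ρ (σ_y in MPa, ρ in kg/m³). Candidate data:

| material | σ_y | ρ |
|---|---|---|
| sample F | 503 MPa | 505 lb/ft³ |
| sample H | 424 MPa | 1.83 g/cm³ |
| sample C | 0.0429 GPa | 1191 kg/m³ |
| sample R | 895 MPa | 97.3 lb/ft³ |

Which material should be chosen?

sample R

Putting every candidate on a common basis:
  sample F: σ_y = 503.0 MPa, ρ = 8089 kg/m³
  sample H: σ_y = 424.0 MPa, ρ = 1830 kg/m³
  sample C: σ_y = 42.90 MPa, ρ = 1191 kg/m³
  sample R: σ_y = 895.0 MPa, ρ = 1559 kg/m³
  sample R: M = 19.2×10⁻³
  sample H: M = 11.3×10⁻³
  sample C: M = 5.50×10⁻³
  sample F: M = 2.77×10⁻³
Sample R has the largest M.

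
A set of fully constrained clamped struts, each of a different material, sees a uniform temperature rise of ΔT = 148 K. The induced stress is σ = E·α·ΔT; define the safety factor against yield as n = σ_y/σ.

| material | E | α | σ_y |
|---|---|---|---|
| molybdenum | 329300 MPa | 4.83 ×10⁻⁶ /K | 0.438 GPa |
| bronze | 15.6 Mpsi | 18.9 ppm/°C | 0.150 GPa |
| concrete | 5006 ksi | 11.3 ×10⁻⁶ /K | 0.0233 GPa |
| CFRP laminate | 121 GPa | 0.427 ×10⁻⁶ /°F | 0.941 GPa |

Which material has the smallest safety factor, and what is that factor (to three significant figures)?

Per material, after unit conversion:
  molybdenum: E = 329.3, α = 4.83, σ_y = 438.0 → σ = 235 MPa, n = 1.86
  bronze: E = 107.6, α = 18.9, σ_y = 150.0 → σ = 301 MPa, n = 0.499
  concrete: E = 34.52, α = 11.3, σ_y = 23.30 → σ = 57.7 MPa, n = 0.404
  CFRP laminate: E = 121.0, α = 0.769, σ_y = 941.0 → σ = 13.8 MPa, n = 68.4
The minimum is concrete at n = 0.404.

concrete, n = 0.404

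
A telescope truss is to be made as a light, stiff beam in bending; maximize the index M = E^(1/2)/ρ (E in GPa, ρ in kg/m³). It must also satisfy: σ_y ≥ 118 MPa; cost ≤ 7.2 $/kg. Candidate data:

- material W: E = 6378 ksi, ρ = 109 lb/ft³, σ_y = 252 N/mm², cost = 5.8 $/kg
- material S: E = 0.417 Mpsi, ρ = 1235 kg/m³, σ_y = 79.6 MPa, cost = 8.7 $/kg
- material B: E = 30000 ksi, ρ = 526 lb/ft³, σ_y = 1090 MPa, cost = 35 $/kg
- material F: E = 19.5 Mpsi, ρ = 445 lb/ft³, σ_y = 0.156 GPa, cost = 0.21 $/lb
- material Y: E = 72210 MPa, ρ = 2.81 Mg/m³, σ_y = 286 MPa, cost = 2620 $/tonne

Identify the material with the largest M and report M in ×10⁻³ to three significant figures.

material W, M = 3.80×10⁻³

Screen on constraints: σ_y ≥ 118 MPa; cost ≤ 7.2 $/kg. Survivors: material W, material F, material Y.
Normalizing units and computing the index:
  material W: E = 43.97 GPa, ρ = 1746 kg/m³
  material F: E = 134.4 GPa, ρ = 7128 kg/m³
  material Y: E = 72.21 GPa, ρ = 2810 kg/m³
  material W: M = 3.80×10⁻³
  material Y: M = 3.02×10⁻³
  material F: M = 1.63×10⁻³
Material W has the largest M.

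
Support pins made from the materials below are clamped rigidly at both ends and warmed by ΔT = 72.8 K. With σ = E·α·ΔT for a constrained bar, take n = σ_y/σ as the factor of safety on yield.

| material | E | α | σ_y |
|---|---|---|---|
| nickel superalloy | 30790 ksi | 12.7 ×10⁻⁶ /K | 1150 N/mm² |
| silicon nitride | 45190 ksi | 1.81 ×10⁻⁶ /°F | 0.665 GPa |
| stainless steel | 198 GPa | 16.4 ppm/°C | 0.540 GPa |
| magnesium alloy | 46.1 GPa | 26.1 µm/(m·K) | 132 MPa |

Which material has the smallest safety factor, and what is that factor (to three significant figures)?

magnesium alloy, n = 1.51

In consistent units (E in GPa, α in ×10⁻⁶/K, σ_y in MPa):
  nickel superalloy: E = 212.3, α = 12.7, σ_y = 1150 → σ = 196 MPa, n = 5.86
  silicon nitride: E = 311.6, α = 3.26, σ_y = 665.0 → σ = 73.9 MPa, n = 9.00
  stainless steel: E = 198.0, α = 16.4, σ_y = 540.0 → σ = 236 MPa, n = 2.28
  magnesium alloy: E = 46.10, α = 26.1, σ_y = 132.0 → σ = 87.6 MPa, n = 1.51
Smallest n: magnesium alloy with n = 1.51.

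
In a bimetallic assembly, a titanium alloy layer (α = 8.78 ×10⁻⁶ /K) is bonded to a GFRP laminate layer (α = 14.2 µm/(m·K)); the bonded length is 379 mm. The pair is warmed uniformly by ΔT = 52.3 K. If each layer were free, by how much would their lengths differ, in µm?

107 µm

Δα = |8.78 − 14.2|×10⁻⁶/K = 5.42×10⁻⁶/K.
ΔL_mismatch = Δα·L·ΔT = 5.42×10⁻⁶ × 379.0 mm × 52.3 K = 107 µm.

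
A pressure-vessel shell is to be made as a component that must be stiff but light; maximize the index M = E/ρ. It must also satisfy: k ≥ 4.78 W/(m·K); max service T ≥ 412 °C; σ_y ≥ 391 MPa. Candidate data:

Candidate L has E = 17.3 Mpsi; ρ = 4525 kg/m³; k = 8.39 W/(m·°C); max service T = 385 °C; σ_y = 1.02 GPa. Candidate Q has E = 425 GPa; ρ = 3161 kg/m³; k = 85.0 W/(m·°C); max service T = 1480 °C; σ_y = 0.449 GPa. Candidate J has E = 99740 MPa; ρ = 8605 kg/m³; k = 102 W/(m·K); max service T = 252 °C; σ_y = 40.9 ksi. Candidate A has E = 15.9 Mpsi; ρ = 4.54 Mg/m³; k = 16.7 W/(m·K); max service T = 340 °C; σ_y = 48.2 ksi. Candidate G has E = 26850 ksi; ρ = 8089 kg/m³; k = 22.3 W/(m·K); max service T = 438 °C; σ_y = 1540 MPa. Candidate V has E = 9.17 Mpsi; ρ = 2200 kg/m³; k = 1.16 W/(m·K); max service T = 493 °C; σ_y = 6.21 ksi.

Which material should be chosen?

Screen on constraints: k ≥ 4.78 W/(m·K); max service T ≥ 412 °C; σ_y ≥ 391 MPa. Survivors: candidate Q, candidate G.
Putting every candidate on a common basis:
  candidate Q: E = 425.0 GPa, ρ = 3161 kg/m³
  candidate G: E = 185.1 GPa, ρ = 8089 kg/m³
  candidate Q: M = 134 MN·m/kg
  candidate G: M = 22.9 MN·m/kg
The maximum is for candidate Q.

candidate Q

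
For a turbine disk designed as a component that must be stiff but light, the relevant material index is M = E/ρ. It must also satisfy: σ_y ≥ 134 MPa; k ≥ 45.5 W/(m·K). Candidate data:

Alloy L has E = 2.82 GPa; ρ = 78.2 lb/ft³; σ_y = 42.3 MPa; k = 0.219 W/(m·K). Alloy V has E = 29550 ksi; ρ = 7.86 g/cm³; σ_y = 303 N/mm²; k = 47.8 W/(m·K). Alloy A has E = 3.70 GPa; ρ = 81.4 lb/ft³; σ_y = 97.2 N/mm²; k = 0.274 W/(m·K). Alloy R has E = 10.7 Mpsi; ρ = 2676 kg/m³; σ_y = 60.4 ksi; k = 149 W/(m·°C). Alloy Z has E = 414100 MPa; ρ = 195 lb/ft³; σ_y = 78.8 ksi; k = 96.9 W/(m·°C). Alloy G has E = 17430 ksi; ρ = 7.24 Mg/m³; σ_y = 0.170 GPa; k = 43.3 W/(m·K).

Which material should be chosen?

Screen on constraints: σ_y ≥ 134 MPa; k ≥ 45.5 W/(m·K). Survivors: alloy V, alloy R, alloy Z.
Convert each candidate to consistent units, then evaluate M:
  alloy V: E = 203.7 GPa, ρ = 7860 kg/m³
  alloy R: E = 73.77 GPa, ρ = 2676 kg/m³
  alloy Z: E = 414.1 GPa, ρ = 3124 kg/m³
  alloy Z: M = 133 MN·m/kg
  alloy R: M = 27.6 MN·m/kg
  alloy V: M = 25.9 MN·m/kg
Alloy Z ranks first.

alloy Z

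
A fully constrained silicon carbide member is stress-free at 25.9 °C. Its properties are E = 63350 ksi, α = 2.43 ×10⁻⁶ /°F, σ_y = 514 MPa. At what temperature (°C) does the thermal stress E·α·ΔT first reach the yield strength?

E = 63350 ksi = 436.8 GPa.
α = 2.43×10⁻⁶/°F × 9/5 = 4.37×10⁻⁶/K.
E·α·ΔT = 514.0 MPa ⇒ ΔT = 514.0 / (436.8×10³ × 4.37×10⁻⁶) = 269.0 K.
T = 25.9 + 269.0 = 294.9 °C.

295 °C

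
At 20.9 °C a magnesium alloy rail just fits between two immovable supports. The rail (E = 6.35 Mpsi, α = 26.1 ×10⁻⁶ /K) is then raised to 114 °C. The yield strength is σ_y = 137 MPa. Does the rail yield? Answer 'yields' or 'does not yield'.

does not yield

E = 6.35 Mpsi = 43.78 GPa.
ΔT = 93.10 K. Constrained thermal stress σ = E·α·ΔT = 43.78×10³ MPa × 26.1×10⁻⁶ × 93.10 = 106 MPa (compressive).
Compare to σ_y = 137 MPa: σ < σ_y, so it does not yield.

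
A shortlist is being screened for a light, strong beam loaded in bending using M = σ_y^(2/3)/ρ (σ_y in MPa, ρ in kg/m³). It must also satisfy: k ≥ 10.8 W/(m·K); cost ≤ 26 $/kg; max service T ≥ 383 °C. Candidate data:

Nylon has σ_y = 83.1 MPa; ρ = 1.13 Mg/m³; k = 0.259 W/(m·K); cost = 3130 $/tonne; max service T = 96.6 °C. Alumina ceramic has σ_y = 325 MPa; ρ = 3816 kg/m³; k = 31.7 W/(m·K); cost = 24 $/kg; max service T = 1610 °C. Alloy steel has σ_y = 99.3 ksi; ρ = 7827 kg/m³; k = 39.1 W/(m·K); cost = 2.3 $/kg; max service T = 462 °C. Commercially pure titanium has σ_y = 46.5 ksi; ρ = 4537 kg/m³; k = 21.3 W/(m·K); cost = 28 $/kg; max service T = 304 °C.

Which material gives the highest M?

Screen on constraints: k ≥ 10.8 W/(m·K); cost ≤ 26 $/kg; max service T ≥ 383 °C. Survivors: alumina ceramic, alloy steel.
Putting every candidate on a common basis:
  alumina ceramic: σ_y = 325.0 MPa, ρ = 3816 kg/m³
  alloy steel: σ_y = 684.6 MPa, ρ = 7827 kg/m³
  alumina ceramic: M = 12.4×10⁻³
  alloy steel: M = 9.92×10⁻³
Alumina ceramic ranks first.

alumina ceramic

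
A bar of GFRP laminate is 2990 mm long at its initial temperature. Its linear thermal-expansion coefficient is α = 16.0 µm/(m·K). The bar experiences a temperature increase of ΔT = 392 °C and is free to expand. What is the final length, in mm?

ΔL = α·L₀·ΔT = 16.0×10⁻⁶ × 2990 mm × 392.0 K = 18.8 mm.
L = L₀ + ΔL = 2990 + 18.8 = 3008.8 mm.

3008.8 mm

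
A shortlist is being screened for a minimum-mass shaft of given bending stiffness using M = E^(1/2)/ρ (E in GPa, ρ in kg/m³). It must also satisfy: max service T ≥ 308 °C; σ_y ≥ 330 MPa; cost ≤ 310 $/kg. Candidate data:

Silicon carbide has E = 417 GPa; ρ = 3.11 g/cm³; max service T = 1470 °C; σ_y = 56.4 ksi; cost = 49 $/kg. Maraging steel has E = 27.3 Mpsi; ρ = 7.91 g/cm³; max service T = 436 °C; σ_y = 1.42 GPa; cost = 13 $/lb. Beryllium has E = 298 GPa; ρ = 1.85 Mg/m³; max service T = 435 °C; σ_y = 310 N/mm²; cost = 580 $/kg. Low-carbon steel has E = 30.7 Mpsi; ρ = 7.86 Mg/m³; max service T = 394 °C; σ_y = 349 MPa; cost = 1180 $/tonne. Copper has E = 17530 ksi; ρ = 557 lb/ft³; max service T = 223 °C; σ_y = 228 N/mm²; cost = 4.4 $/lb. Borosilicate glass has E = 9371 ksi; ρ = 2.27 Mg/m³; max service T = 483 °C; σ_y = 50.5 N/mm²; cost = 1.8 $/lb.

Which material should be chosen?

Screen on constraints: max service T ≥ 308 °C; σ_y ≥ 330 MPa; cost ≤ 310 $/kg. Survivors: silicon carbide, maraging steel, low-carbon steel.
Convert each candidate to consistent units, then evaluate M:
  silicon carbide: E = 417.0 GPa, ρ = 3110 kg/m³
  maraging steel: E = 188.2 GPa, ρ = 7910 kg/m³
  low-carbon steel: E = 211.7 GPa, ρ = 7860 kg/m³
  silicon carbide: M = 6.57×10⁻³
  low-carbon steel: M = 1.85×10⁻³
  maraging steel: M = 1.73×10⁻³
Highest index: silicon carbide.

silicon carbide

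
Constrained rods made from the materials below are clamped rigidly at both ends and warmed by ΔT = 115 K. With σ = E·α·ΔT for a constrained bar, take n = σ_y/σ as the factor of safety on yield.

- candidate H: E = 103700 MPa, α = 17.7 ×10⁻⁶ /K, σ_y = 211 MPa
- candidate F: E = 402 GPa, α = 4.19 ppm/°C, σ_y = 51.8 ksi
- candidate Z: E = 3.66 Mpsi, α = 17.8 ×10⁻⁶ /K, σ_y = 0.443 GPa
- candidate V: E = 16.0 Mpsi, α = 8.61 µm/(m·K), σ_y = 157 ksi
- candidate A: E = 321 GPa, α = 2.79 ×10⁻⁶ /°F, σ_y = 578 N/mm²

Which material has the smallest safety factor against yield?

Converting E to GPa, α to ×10⁻⁶/K, σ_y to MPa, then σ and n for each:
  candidate H: E = 103.7, α = 17.7, σ_y = 211.0 → σ = 211 MPa, n = 1.00
  candidate F: E = 402.0, α = 4.19, σ_y = 357.1 → σ = 194 MPa, n = 1.84
  candidate Z: E = 25.23, α = 17.8, σ_y = 443.0 → σ = 51.7 MPa, n = 8.58
  candidate V: E = 110.3, α = 8.61, σ_y = 1082 → σ = 109 MPa, n = 9.91
  candidate A: E = 321.0, α = 5.02, σ_y = 578.0 → σ = 185 MPa, n = 3.12
The minimum is candidate H at n = 1.00.

candidate H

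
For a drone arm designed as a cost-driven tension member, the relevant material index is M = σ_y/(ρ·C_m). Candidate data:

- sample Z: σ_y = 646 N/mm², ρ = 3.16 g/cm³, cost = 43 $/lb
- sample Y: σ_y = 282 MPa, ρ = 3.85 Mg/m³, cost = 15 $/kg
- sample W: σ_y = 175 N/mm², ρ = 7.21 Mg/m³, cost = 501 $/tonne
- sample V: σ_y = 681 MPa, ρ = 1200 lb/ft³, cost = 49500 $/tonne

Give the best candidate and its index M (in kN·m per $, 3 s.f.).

Putting every candidate on a common basis:
  sample Z: σ_y = 646.0 MPa, ρ = 3160 kg/m³, cost = 94.80 $/kg
  sample Y: σ_y = 282.0 MPa, ρ = 3850 kg/m³, cost = 15.00 $/kg
  sample W: σ_y = 175.0 MPa, ρ = 7210 kg/m³, cost = 0.5010 $/kg
  sample V: σ_y = 681.0 MPa, ρ = 19220 kg/m³, cost = 49.50 $/kg
  sample W: M = 48.4 kN·m per $
  sample Y: M = 4.88 kN·m per $
  sample Z: M = 2.16 kN·m per $
  sample V: M = 0.716 kN·m per $
Highest index: sample W.

sample W, M = 48.4 kN·m per $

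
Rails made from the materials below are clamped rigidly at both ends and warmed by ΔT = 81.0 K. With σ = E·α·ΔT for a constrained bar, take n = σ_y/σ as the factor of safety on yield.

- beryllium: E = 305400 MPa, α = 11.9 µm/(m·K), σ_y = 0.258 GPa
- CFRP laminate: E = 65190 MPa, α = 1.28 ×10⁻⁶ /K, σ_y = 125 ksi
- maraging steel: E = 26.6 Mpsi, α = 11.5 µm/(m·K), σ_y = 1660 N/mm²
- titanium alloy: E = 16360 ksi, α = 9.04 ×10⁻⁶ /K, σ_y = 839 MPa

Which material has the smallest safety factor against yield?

beryllium

Converting E to GPa, α to ×10⁻⁶/K, σ_y to MPa, then σ and n for each:
  beryllium: E = 305.4, α = 11.9, σ_y = 258.0 → σ = 294 MPa, n = 0.876
  CFRP laminate: E = 65.19, α = 1.28, σ_y = 861.8 → σ = 6.76 MPa, n = 128
  maraging steel: E = 183.4, α = 11.5, σ_y = 1660 → σ = 171 MPa, n = 9.72
  titanium alloy: E = 112.8, α = 9.04, σ_y = 839.0 → σ = 82.6 MPa, n = 10.2
The minimum is beryllium at n = 0.876.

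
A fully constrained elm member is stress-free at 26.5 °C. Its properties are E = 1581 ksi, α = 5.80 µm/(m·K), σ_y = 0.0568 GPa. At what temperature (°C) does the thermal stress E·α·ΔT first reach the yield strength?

E = 1581 ksi = 10.90 GPa.
σ_y = 0.0568 GPa = 56.80 MPa.
E·α·ΔT = 56.80 MPa ⇒ ΔT = 56.80 / (10.90×10³ × 5.80×10⁻⁶) = 898.4 K.
T = 26.5 + 898.4 = 924.9 °C.

925 °C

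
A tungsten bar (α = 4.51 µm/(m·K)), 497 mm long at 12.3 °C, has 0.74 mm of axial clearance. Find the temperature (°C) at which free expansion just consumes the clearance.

α·L₀·ΔT = 0.74 mm ⇒ ΔT = 0.74 / (4.51×10⁻⁶ × 497.0) = 330.1 K.
T = 12.3 + 330.1 = 342.4 °C.

342 °C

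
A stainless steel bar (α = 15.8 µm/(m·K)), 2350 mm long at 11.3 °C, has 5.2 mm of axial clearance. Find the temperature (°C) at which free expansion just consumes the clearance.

151 °C

α·L₀·ΔT = 5.2 mm ⇒ ΔT = 5.2 / (15.8×10⁻⁶ × 2350.0) = 140.0 K.
T = 11.3 + 140.0 = 151.3 °C.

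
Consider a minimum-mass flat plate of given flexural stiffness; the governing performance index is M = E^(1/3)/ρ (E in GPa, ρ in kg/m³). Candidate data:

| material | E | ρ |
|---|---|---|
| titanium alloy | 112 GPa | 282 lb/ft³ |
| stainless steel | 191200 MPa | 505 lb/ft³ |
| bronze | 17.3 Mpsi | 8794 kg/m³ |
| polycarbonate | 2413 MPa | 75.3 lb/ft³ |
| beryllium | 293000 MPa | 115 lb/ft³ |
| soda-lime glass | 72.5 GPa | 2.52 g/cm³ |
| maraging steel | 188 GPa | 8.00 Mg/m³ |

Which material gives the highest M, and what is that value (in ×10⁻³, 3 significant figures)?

After converting to SI:
  titanium alloy: E = 112.0 GPa, ρ = 4517 kg/m³
  stainless steel: E = 191.2 GPa, ρ = 8089 kg/m³
  bronze: E = 119.3 GPa, ρ = 8794 kg/m³
  polycarbonate: E = 2.413 GPa, ρ = 1206 kg/m³
  beryllium: E = 293.0 GPa, ρ = 1842 kg/m³
  soda-lime glass: E = 72.50 GPa, ρ = 2520 kg/m³
  maraging steel: E = 188.0 GPa, ρ = 8000 kg/m³
  beryllium: M = 3.61×10⁻³
  soda-lime glass: M = 1.65×10⁻³
  polycarbonate: M = 1.11×10⁻³
  titanium alloy: M = 1.07×10⁻³
  maraging steel: M = 0.716×10⁻³
  stainless steel: M = 0.712×10⁻³
  bronze: M = 0.560×10⁻³
The maximum is for beryllium.

beryllium, M = 3.61×10⁻³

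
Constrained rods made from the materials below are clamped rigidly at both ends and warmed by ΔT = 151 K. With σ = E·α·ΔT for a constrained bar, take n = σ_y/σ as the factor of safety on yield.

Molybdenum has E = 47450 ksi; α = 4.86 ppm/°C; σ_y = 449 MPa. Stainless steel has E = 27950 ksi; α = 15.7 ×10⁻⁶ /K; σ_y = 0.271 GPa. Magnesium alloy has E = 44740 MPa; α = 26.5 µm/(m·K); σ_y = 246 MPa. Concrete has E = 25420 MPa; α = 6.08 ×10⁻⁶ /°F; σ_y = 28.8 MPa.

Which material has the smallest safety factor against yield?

With everything in SI (GPa, ×10⁻⁶/K, MPa):
  molybdenum: E = 327.2, α = 4.86, σ_y = 449.0 → σ = 240 MPa, n = 1.87
  stainless steel: E = 192.7, α = 15.7, σ_y = 271.0 → σ = 457 MPa, n = 0.593
  magnesium alloy: E = 44.74, α = 26.5, σ_y = 246.0 → σ = 179 MPa, n = 1.37
  concrete: E = 25.42, α = 10.9, σ_y = 28.80 → σ = 42.0 MPa, n = 0.686
Smallest n: stainless steel with n = 0.593.

stainless steel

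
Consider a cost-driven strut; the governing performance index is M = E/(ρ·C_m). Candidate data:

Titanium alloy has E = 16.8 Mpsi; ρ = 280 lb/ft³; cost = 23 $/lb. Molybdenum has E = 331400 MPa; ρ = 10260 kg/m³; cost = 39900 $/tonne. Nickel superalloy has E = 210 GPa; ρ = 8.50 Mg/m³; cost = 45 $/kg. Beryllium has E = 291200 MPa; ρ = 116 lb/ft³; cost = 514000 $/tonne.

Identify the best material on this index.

molybdenum

Convert each candidate to consistent units, then evaluate M:
  titanium alloy: E = 115.8 GPa, ρ = 4485 kg/m³, cost = 50.71 $/kg
  molybdenum: E = 331.4 GPa, ρ = 10260 kg/m³, cost = 39.90 $/kg
  nickel superalloy: E = 210.0 GPa, ρ = 8500 kg/m³, cost = 45.00 $/kg
  beryllium: E = 291.2 GPa, ρ = 1858 kg/m³, cost = 514.0 $/kg
  molybdenum: M = 0.810 MN·m per $
  nickel superalloy: M = 0.549 MN·m per $
  titanium alloy: M = 0.509 MN·m per $
  beryllium: M = 0.305 MN·m per $
Highest index: molybdenum.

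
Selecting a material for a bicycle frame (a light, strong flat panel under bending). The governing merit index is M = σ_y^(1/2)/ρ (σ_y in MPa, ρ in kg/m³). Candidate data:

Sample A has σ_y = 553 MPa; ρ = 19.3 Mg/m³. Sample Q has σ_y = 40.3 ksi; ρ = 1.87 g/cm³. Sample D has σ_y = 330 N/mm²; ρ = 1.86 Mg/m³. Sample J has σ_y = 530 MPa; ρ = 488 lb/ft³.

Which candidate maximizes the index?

sample D

Putting every candidate on a common basis:
  sample A: σ_y = 553.0 MPa, ρ = 19300 kg/m³
  sample Q: σ_y = 277.9 MPa, ρ = 1870 kg/m³
  sample D: σ_y = 330.0 MPa, ρ = 1860 kg/m³
  sample J: σ_y = 530.0 MPa, ρ = 7817 kg/m³
  sample D: M = 9.77×10⁻³
  sample Q: M = 8.91×10⁻³
  sample J: M = 2.95×10⁻³
  sample A: M = 1.22×10⁻³
Sample D has the largest M.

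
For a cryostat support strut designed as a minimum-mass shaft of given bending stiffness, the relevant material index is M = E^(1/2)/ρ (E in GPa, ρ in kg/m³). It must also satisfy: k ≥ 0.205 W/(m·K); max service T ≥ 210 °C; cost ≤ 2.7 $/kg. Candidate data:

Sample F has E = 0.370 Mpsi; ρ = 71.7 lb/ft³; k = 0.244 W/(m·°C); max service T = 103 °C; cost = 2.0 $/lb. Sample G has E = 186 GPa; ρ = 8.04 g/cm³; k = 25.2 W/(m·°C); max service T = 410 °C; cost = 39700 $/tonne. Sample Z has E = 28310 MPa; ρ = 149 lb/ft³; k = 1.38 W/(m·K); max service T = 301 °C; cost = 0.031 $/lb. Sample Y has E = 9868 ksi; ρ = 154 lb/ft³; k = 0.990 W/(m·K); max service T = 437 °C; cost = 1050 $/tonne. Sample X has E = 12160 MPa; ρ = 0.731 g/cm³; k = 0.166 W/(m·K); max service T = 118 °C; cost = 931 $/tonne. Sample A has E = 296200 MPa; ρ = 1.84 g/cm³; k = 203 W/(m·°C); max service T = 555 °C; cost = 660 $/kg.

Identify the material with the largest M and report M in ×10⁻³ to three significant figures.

Screen on constraints: k ≥ 0.205 W/(m·K); max service T ≥ 210 °C; cost ≤ 2.7 $/kg. Survivors: sample Z, sample Y.
Normalizing units and computing the index:
  sample Z: E = 28.31 GPa, ρ = 2387 kg/m³
  sample Y: E = 68.04 GPa, ρ = 2467 kg/m³
  sample Y: M = 3.34×10⁻³
  sample Z: M = 2.23×10⁻³
The maximum is for sample Y.

sample Y, M = 3.34×10⁻³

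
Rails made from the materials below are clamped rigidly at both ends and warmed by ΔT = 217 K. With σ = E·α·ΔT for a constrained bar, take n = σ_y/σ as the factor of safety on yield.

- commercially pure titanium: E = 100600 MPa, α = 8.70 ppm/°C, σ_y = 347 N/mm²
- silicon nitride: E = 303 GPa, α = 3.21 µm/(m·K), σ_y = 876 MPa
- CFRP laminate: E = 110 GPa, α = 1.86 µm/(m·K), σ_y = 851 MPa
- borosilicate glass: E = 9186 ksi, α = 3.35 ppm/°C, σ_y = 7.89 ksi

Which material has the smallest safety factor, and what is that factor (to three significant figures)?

Per material, after unit conversion:
  commercially pure titanium: E = 100.6, α = 8.70, σ_y = 347.0 → σ = 190 MPa, n = 1.83
  silicon nitride: E = 303.0, α = 3.21, σ_y = 876.0 → σ = 211 MPa, n = 4.15
  CFRP laminate: E = 110.0, α = 1.86, σ_y = 851.0 → σ = 44.4 MPa, n = 19.2
  borosilicate glass: E = 63.34, α = 3.35, σ_y = 54.40 → σ = 46.0 MPa, n = 1.18
The minimum is borosilicate glass at n = 1.18.

borosilicate glass, n = 1.18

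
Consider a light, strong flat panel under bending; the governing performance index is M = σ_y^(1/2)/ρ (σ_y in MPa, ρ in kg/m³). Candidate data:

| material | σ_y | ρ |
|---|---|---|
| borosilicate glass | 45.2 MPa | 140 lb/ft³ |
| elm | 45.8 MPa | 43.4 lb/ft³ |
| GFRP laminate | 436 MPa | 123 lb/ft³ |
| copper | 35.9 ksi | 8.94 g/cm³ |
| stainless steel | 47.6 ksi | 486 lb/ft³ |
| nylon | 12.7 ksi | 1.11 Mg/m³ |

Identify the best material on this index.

GFRP laminate

Putting every candidate on a common basis:
  borosilicate glass: σ_y = 45.20 MPa, ρ = 2243 kg/m³
  elm: σ_y = 45.80 MPa, ρ = 695.2 kg/m³
  GFRP laminate: σ_y = 436.0 MPa, ρ = 1970 kg/m³
  copper: σ_y = 247.5 MPa, ρ = 8940 kg/m³
  stainless steel: σ_y = 328.2 MPa, ρ = 7785 kg/m³
  nylon: σ_y = 87.56 MPa, ρ = 1110 kg/m³
  GFRP laminate: M = 10.6×10⁻³
  elm: M = 9.73×10⁻³
  nylon: M = 8.43×10⁻³
  borosilicate glass: M = 3.00×10⁻³
  stainless steel: M = 2.33×10⁻³
  copper: M = 1.76×10⁻³
Highest index: GFRP laminate.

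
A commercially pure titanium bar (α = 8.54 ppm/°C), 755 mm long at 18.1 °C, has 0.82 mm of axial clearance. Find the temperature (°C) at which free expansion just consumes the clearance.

145 °C

α·L₀·ΔT = 0.82 mm ⇒ ΔT = 0.82 / (8.54×10⁻⁶ × 755.0) = 127.2 K.
T = 18.1 + 127.2 = 145.3 °C.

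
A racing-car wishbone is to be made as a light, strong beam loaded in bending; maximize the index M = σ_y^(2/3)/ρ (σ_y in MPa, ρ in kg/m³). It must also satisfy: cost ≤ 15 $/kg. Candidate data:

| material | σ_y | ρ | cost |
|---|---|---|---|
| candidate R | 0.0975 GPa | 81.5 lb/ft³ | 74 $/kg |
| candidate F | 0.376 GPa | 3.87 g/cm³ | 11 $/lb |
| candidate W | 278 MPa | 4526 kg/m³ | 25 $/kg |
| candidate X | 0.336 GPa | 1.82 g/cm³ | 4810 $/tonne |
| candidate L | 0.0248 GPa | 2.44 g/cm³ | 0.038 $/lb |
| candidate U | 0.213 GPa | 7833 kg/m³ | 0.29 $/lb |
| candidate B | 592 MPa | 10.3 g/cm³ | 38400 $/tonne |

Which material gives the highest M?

candidate X

Screen on constraints: cost ≤ 15 $/kg. Survivors: candidate X, candidate L, candidate U.
Convert each candidate to consistent units, then evaluate M:
  candidate X: σ_y = 336.0 MPa, ρ = 1820 kg/m³
  candidate L: σ_y = 24.80 MPa, ρ = 2440 kg/m³
  candidate U: σ_y = 213.0 MPa, ρ = 7833 kg/m³
  candidate X: M = 26.6×10⁻³
  candidate U: M = 4.55×10⁻³
  candidate L: M = 3.49×10⁻³
Highest index: candidate X.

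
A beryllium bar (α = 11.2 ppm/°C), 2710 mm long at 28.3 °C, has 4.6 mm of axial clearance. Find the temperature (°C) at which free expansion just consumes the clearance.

180 °C

α·L₀·ΔT = 4.6 mm ⇒ ΔT = 4.6 / (11.2×10⁻⁶ × 2710.0) = 151.6 K.
T = 28.3 + 151.6 = 179.9 °C.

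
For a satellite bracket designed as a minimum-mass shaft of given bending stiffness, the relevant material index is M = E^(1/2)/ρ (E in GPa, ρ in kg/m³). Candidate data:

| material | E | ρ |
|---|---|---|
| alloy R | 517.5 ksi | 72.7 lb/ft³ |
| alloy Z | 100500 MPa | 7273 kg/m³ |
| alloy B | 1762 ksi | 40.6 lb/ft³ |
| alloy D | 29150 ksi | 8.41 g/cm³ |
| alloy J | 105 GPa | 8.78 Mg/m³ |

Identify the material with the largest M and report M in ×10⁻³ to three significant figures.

alloy B, M = 5.36×10⁻³

Putting every candidate on a common basis:
  alloy R: E = 3.568 GPa, ρ = 1165 kg/m³
  alloy Z: E = 100.5 GPa, ρ = 7273 kg/m³
  alloy B: E = 12.15 GPa, ρ = 650.3 kg/m³
  alloy D: E = 201.0 GPa, ρ = 8410 kg/m³
  alloy J: E = 105.0 GPa, ρ = 8780 kg/m³
  alloy B: M = 5.36×10⁻³
  alloy D: M = 1.69×10⁻³
  alloy R: M = 1.62×10⁻³
  alloy Z: M = 1.38×10⁻³
  alloy J: M = 1.17×10⁻³
Highest index: alloy B.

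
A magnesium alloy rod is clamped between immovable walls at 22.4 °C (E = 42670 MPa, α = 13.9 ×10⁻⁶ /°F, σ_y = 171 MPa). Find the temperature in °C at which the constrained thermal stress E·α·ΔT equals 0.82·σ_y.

E = 42670 MPa = 42.67 GPa.
α = 13.9×10⁻⁶/°F × 9/5 = 25.0×10⁻⁶/K.
E·α·ΔT = 140.2 MPa ⇒ ΔT = 140.2 / (42.67×10³ × 25.0×10⁻⁶) = 131.3 K.
T = 22.4 + 131.3 = 153.7 °C.

154 °C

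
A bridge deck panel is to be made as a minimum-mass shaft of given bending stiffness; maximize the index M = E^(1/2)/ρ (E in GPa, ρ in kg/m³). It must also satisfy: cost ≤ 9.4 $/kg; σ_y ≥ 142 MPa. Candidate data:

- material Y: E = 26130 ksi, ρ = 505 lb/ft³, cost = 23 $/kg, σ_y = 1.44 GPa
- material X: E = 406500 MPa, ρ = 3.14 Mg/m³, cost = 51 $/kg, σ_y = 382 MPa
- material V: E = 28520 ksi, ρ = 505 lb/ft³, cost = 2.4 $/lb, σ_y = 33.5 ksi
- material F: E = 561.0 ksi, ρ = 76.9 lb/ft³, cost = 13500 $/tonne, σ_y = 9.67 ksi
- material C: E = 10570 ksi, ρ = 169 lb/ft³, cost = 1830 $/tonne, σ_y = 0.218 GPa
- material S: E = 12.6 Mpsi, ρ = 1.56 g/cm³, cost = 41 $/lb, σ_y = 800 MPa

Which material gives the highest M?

Screen on constraints: cost ≤ 9.4 $/kg; σ_y ≥ 142 MPa. Survivors: material V, material C.
Normalizing units and computing the index:
  material V: E = 196.6 GPa, ρ = 8089 kg/m³
  material C: E = 72.88 GPa, ρ = 2707 kg/m³
  material C: M = 3.15×10⁻³
  material V: M = 1.73×10⁻³
Highest index: material C.

material C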